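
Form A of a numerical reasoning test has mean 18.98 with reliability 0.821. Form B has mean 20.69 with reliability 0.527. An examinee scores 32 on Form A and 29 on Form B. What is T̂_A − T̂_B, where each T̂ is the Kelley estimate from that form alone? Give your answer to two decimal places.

4.60

T̂_A = 0.821(32) + 0.179(18.98) = 29.6694
T̂_B = 0.527(29) + 0.473(20.69) = 25.0694
T̂_A − T̂_B = 4.6000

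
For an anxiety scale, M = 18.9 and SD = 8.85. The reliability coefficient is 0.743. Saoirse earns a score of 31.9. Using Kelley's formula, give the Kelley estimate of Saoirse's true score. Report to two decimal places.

T̂ = 0.743(31.9) + 0.257(18.9) = 23.7017 + 4.8573 = 28.559 → 28.56

28.56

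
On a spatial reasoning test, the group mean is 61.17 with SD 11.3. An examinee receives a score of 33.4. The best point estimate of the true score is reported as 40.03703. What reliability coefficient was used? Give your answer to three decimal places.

T̂ = ρX + (1 − ρ)μ  ⇒  T̂ − μ = ρ(X − μ)
ρ = (T̂ − μ)/(X − μ) = (40.03703 − 61.17) / (33.4 − 61.17) = -21.13297 / -27.77 = 0.76100

0.761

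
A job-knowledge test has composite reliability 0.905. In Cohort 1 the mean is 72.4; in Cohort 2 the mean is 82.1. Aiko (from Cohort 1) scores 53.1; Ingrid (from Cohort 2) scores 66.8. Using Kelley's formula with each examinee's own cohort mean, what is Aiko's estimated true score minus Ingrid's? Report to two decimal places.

T̂_Aiko = 0.905(53.1) + 0.095(72.4) = 54.9335
T̂_Ingrid = 0.905(66.8) + 0.095(82.1) = 68.2535
Difference = 54.9335 − 68.2535 = -13.3200

-13.32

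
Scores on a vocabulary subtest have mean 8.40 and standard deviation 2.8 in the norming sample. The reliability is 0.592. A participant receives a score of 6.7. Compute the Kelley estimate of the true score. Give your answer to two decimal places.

7.39

T̂ = ρX + (1 − ρ)μ
  = 0.592 × 6.7 + 0.408 × 8.40
  = 3.9664 + 3.42720
  = 7.394
  ≈ 7.39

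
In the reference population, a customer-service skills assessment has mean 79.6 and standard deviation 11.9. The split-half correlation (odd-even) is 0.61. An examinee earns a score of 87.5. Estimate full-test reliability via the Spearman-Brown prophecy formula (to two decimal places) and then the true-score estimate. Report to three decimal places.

85.604

Spearman-Brown: ρ = 2r/(1 + r) = 2(0.61)/(1 + 0.61) = 1.220/1.61 = 0.7578 → 0.76
T̂ = 0.76(87.5) + 0.24(79.6) = 66.500 + 19.104 = 85.6040 → 85.604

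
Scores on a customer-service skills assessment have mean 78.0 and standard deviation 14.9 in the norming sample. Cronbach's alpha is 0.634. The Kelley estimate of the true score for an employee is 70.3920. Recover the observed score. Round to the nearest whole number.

66

T̂ = ρX + (1 − ρ)μ  ⇒  X = (T̂ − (1 − ρ)μ) / ρ
X = (70.3920 − 0.366 × 78.0) / 0.634 = (70.3920 − 28.5480) / 0.634 = 41.8440 / 0.634 = 66.00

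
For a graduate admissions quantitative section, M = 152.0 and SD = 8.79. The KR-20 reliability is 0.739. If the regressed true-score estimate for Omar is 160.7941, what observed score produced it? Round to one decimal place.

T̂ = ρX + (1 − ρ)μ  ⇒  X = (T̂ − (1 − ρ)μ) / ρ
X = (160.7941 − 0.261 × 152.0) / 0.739 = (160.7941 − 39.6720) / 0.739 = 121.1221 / 0.739 = 163.900

163.9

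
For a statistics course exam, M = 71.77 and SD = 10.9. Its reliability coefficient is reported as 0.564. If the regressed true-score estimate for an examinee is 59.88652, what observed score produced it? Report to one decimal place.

50.7

T̂ = ρX + (1 − ρ)μ  ⇒  X = (T̂ − (1 − ρ)μ) / ρ
X = (59.88652 − 0.436 × 71.77) / 0.564 = (59.88652 − 31.29172) / 0.564 = 28.59480 / 0.564 = 50.700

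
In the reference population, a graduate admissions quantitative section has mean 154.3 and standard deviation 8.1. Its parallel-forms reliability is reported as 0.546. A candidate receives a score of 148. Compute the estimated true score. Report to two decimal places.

150.86

T̂ = 0.546(148) + 0.454(154.3) = 80.808 + 70.0522 = 150.860 → 150.86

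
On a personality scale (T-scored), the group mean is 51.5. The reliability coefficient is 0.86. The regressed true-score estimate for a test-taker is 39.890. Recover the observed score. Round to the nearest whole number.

38

T̂ = ρX + (1 − ρ)μ  ⇒  X = (T̂ − (1 − ρ)μ) / ρ
X = (39.890 − 0.14 × 51.5) / 0.86 = (39.890 − 7.210) / 0.86 = 32.680 / 0.86 = 38.00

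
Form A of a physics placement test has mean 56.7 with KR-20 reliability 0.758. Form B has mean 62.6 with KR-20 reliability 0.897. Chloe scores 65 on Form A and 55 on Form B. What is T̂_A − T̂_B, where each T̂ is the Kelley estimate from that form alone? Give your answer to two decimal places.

T̂_A = 0.758(65) + 0.242(56.7) = 62.9914
T̂_B = 0.897(55) + 0.103(62.6) = 55.7828
T̂_A − T̂_B = 7.2086

7.21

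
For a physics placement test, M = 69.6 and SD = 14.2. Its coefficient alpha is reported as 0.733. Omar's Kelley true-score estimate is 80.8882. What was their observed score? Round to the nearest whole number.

85

T̂ = ρX + (1 − ρ)μ  ⇒  X = (T̂ − (1 − ρ)μ) / ρ
X = (80.8882 − 0.267 × 69.6) / 0.733 = (80.8882 − 18.5832) / 0.733 = 62.3050 / 0.733 = 85.00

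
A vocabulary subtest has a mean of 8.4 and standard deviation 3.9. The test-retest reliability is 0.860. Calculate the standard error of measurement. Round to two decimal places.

SEM = SD · √(1 − ρ) = 3.9 × √0.140 = 3.9 × 0.3742 = 1.459

1.46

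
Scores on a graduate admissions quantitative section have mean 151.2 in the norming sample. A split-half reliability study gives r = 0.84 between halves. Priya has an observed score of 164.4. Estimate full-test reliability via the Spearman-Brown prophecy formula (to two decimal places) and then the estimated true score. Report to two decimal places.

163.21

Spearman-Brown: ρ = 2r/(1 + r) = 2(0.84)/(1 + 0.84) = 1.680/1.84 = 0.9130 → 0.91
T̂ = ρX + (1 − ρ)μ
  = 0.91 × 164.4 + 0.09 × 151.2
  = 149.604 + 13.608
  = 163.212
  ≈ 163.21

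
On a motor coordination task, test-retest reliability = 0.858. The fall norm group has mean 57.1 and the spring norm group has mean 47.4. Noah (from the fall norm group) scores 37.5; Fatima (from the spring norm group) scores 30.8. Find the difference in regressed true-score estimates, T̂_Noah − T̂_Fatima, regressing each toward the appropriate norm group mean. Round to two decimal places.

7.13

T̂_Noah = 0.858(37.5) + 0.142(57.1) = 40.2832
T̂_Fatima = 0.858(30.8) + 0.142(47.4) = 33.1572
Difference = 40.2832 − 33.1572 = 7.1260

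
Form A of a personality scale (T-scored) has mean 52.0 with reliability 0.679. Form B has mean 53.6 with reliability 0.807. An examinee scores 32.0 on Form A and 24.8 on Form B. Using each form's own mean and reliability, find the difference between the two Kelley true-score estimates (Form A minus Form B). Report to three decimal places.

8.062

T̂_A = 0.679(32.0) + 0.321(52.0) = 38.42000
T̂_B = 0.807(24.8) + 0.193(53.6) = 30.35840
T̂_A − T̂_B = 8.06160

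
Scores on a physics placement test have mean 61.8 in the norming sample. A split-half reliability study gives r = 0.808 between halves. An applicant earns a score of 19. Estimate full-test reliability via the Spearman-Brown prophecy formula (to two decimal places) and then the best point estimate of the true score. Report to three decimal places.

Spearman-Brown: ρ = 2r/(1 + r) = 2(0.808)/(1 + 0.808) = 1.6160/1.808 = 0.8938 → 0.89
T̂ = 0.89(19) + 0.11(61.8) = 16.91 + 6.798 = 23.7080 → 23.708

23.708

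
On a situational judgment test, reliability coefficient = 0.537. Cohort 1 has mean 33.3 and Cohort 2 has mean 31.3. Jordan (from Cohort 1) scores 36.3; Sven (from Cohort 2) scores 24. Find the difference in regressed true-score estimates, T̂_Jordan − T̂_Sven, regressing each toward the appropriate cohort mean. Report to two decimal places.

7.53

T̂_Jordan = 0.537(36.3) + 0.463(33.3) = 34.9110
T̂_Sven = 0.537(24) + 0.463(31.3) = 27.3799
Difference = 34.9110 − 27.3799 = 7.5311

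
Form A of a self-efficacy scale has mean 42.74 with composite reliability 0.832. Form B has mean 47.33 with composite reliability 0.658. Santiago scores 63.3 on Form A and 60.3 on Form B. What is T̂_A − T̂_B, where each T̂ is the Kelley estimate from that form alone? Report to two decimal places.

3.98

T̂_A = 0.832(63.3) + 0.168(42.74) = 59.8459
T̂_B = 0.658(60.3) + 0.342(47.33) = 55.8643
T̂_A − T̂_B = 3.9817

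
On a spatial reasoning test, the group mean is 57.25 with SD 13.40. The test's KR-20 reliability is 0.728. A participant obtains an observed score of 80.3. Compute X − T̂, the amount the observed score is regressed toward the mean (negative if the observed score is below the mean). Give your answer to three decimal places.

Regress the observed score toward the mean by the unreliability: T̂ = 0.728·80.3 + 0.272·57.25 = 58.4584 + 15.57200 = 74.03040.
X − T̂ = 80.3 − 74.0304 = 6.2696 → 6.270

6.270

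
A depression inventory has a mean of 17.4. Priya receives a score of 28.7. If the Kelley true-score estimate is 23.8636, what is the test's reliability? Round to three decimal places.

0.572

T̂ = ρX + (1 − ρ)μ  ⇒  T̂ − μ = ρ(X − μ)
ρ = (T̂ − μ)/(X − μ) = (23.8636 − 17.4) / (28.7 − 17.4) = 6.4636 / 11.3 = 0.57200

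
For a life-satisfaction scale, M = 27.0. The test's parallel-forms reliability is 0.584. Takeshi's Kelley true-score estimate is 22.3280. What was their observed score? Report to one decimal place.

T̂ = ρX + (1 − ρ)μ  ⇒  X = (T̂ − (1 − ρ)μ) / ρ
X = (22.3280 − 0.416 × 27.0) / 0.584 = (22.3280 − 11.2320) / 0.584 = 11.0960 / 0.584 = 19.000

19.0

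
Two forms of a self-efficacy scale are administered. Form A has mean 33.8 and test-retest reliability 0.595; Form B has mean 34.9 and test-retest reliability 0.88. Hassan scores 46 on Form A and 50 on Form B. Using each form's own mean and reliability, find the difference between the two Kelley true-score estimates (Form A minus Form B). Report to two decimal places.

T̂_A = 0.595(46) + 0.405(33.8) = 41.0590
T̂_B = 0.88(50) + 0.12(34.9) = 48.1880
T̂_A − T̂_B = -7.1290

-7.13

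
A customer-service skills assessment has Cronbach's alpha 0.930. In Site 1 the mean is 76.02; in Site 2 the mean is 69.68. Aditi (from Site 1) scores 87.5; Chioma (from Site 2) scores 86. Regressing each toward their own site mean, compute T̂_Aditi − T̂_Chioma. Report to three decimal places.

1.839

T̂_Aditi = 0.930(87.5) + 0.070(76.02) = 86.69640
T̂_Chioma = 0.930(86) + 0.070(69.68) = 84.85760
Difference = 86.69640 − 84.85760 = 1.83880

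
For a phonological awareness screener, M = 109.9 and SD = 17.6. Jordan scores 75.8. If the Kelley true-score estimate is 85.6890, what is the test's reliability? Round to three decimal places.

0.710

T̂ = ρX + (1 − ρ)μ  ⇒  T̂ − μ = ρ(X − μ)
ρ = (T̂ − μ)/(X − μ) = (85.6890 − 109.9) / (75.8 − 109.9) = -24.2110 / -34.1 = 0.71000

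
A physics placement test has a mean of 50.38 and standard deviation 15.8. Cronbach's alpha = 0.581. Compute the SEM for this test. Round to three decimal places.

SEM = SD · √(1 − ρ) = 15.8 × √0.419 = 15.8 × 0.6473 = 10.2274

10.227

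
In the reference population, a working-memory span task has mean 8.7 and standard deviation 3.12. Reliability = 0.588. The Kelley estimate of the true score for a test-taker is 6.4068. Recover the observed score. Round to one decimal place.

4.8

T̂ = ρX + (1 − ρ)μ  ⇒  X = (T̂ − (1 − ρ)μ) / ρ
X = (6.4068 − 0.412 × 8.7) / 0.588 = (6.4068 − 3.5844) / 0.588 = 2.8224 / 0.588 = 4.800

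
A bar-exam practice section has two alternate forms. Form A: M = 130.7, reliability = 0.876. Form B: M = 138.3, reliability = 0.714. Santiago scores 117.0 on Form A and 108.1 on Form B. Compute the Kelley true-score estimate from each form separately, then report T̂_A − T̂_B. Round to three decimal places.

1.962

T̂_A = 0.876(117.0) + 0.124(130.7) = 118.69880
T̂_B = 0.714(108.1) + 0.286(138.3) = 116.73720
T̂_A − T̂_B = 1.96160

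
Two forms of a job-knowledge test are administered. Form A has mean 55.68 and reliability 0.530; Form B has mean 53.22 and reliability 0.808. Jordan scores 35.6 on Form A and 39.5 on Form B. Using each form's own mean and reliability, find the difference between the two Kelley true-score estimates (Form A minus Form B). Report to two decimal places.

2.90

T̂_A = 0.530(35.6) + 0.470(55.68) = 45.0376
T̂_B = 0.808(39.5) + 0.192(53.22) = 42.1342
T̂_A − T̂_B = 2.9034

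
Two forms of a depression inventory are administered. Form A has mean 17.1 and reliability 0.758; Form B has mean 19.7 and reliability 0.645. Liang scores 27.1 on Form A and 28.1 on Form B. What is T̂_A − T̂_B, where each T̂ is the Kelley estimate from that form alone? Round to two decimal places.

-0.44

T̂_A = 0.758(27.1) + 0.242(17.1) = 24.6800
T̂_B = 0.645(28.1) + 0.355(19.7) = 25.1180
T̂_A − T̂_B = -0.4380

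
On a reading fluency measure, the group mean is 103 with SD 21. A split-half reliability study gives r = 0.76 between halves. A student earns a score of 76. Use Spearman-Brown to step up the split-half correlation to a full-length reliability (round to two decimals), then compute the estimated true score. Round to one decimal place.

79.8

Spearman-Brown: ρ = 2r/(1 + r) = 2(0.76)/(1 + 0.76) = 1.520/1.76 = 0.8636 → 0.86
T̂ = ρX + (1 − ρ)μ
  = 0.86 × 76 + 0.14 × 103
  = 65.36 + 14.42
  = 79.78
  ≈ 79.8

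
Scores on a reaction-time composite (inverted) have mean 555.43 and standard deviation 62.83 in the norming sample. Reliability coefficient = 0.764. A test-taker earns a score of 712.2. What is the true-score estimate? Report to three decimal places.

Kelley's formula gives T̂ = 0.764·712.2 + 0.236·555.43 = 544.1208 + 131.08148 = 675.2023.

675.202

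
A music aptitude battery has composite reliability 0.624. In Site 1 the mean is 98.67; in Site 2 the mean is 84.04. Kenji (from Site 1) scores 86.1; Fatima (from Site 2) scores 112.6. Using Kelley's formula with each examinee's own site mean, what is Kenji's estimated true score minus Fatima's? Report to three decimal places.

T̂_Kenji = 0.624(86.1) + 0.376(98.67) = 90.82632
T̂_Fatima = 0.624(112.6) + 0.376(84.04) = 101.86144
Difference = 90.82632 − 101.86144 = -11.03512

-11.035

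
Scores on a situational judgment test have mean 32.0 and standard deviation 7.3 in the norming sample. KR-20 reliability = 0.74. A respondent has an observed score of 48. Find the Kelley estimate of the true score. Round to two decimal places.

43.84

T̂ = ρX + (1 − ρ)μ
  = 0.74 × 48 + 0.26 × 32.0
  = 35.52 + 8.320
  = 43.840
  ≈ 43.84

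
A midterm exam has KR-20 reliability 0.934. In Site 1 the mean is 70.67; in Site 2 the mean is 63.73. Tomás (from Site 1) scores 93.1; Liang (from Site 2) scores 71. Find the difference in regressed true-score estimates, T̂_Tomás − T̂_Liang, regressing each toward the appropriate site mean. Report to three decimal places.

T̂_Tomás = 0.934(93.1) + 0.066(70.67) = 91.61962
T̂_Liang = 0.934(71) + 0.066(63.73) = 70.52018
Difference = 91.61962 − 70.52018 = 21.09944

21.099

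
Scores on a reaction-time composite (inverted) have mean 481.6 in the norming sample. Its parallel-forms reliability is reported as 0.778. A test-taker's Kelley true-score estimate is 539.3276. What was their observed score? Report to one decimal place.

555.8

T̂ = ρX + (1 − ρ)μ  ⇒  X = (T̂ − (1 − ρ)μ) / ρ
X = (539.3276 − 0.222 × 481.6) / 0.778 = (539.3276 − 106.9152) / 0.778 = 432.4124 / 0.778 = 555.800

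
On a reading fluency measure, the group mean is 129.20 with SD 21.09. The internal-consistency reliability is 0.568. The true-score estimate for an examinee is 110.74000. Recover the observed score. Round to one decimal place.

T̂ = ρX + (1 − ρ)μ  ⇒  X = (T̂ − (1 − ρ)μ) / ρ
X = (110.74000 − 0.432 × 129.20) / 0.568 = (110.74000 − 55.81440) / 0.568 = 54.92560 / 0.568 = 96.700

96.7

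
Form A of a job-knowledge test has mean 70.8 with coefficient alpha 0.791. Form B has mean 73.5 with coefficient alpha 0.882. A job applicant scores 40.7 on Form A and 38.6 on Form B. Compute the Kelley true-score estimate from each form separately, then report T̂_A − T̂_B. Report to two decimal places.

T̂_A = 0.791(40.7) + 0.209(70.8) = 46.9909
T̂_B = 0.882(38.6) + 0.118(73.5) = 42.7182
T̂_A − T̂_B = 4.2727

4.27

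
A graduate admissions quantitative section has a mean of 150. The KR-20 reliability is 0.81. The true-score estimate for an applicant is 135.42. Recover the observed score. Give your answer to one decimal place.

T̂ = ρX + (1 − ρ)μ  ⇒  X = (T̂ − (1 − ρ)μ) / ρ
X = (135.42 − 0.19 × 150) / 0.81 = (135.42 − 28.50) / 0.81 = 106.92 / 0.81 = 132.000

132.0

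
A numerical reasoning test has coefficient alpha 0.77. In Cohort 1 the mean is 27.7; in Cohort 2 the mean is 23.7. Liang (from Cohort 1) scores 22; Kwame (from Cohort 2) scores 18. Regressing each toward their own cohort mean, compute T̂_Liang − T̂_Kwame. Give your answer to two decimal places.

4.00

T̂_Liang = 0.77(22) + 0.23(27.7) = 23.3110
T̂_Kwame = 0.77(18) + 0.23(23.7) = 19.3110
Difference = 23.3110 − 19.3110 = 4.0000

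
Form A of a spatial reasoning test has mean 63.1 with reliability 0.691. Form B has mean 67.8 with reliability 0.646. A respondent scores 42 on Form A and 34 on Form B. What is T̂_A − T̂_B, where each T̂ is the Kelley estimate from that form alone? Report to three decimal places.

2.555

T̂_A = 0.691(42) + 0.309(63.1) = 48.51990
T̂_B = 0.646(34) + 0.354(67.8) = 45.96520
T̂_A − T̂_B = 2.55470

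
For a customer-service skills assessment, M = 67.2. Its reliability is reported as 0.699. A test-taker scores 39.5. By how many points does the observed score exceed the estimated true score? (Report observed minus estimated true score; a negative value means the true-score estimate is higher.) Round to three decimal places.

-8.338

T̂ = ρX + (1 − ρ)μ
  = 0.699 × 39.5 + 0.301 × 67.2
  = 27.6105 + 20.2272
  = 47.83770
  ≈ 47.8377
X − T̂ = 39.5 − 47.8377 = -8.3377 → -8.338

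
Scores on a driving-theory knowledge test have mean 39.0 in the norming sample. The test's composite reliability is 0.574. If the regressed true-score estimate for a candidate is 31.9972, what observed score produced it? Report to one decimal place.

T̂ = ρX + (1 − ρ)μ  ⇒  X = (T̂ − (1 − ρ)μ) / ρ
X = (31.9972 − 0.426 × 39.0) / 0.574 = (31.9972 − 16.6140) / 0.574 = 15.3832 / 0.574 = 26.800

26.8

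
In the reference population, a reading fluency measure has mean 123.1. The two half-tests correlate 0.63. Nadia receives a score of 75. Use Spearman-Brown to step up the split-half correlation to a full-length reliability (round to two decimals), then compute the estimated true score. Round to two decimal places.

86.06

Spearman-Brown: ρ = 2r/(1 + r) = 2(0.63)/(1 + 0.63) = 1.260/1.63 = 0.7730 → 0.77
T̂ = 0.77(75) + 0.23(123.1) = 57.75 + 28.313 = 86.063 → 86.06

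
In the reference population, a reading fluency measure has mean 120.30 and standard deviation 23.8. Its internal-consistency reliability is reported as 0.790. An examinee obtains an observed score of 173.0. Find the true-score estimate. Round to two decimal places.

161.93

Regress the observed score toward the mean by the unreliability: T̂ = 0.790·173.0 + 0.210·120.30 = 136.6700 + 25.26300 = 161.933.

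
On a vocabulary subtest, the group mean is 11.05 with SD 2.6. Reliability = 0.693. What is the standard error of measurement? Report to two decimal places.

1.44

SEM = SD · √(1 − ρ) = 2.6 × √0.307 = 2.6 × 0.5541 = 1.441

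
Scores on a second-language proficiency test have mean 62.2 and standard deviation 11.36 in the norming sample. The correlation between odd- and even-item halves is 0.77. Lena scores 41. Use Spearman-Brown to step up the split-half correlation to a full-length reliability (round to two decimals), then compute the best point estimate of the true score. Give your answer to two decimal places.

Spearman-Brown: ρ = 2r/(1 + r) = 2(0.77)/(1 + 0.77) = 1.540/1.77 = 0.8701 → 0.87
Regress the observed score toward the mean by the unreliability: T̂ = 0.87·41 + 0.13·62.2 = 35.67 + 8.086 = 43.756.

43.76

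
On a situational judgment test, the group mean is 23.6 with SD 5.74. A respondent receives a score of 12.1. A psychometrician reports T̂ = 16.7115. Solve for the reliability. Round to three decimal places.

0.599

T̂ = ρX + (1 − ρ)μ  ⇒  T̂ − μ = ρ(X − μ)
ρ = (T̂ − μ)/(X − μ) = (16.7115 − 23.6) / (12.1 − 23.6) = -6.8885 / -11.5 = 0.59900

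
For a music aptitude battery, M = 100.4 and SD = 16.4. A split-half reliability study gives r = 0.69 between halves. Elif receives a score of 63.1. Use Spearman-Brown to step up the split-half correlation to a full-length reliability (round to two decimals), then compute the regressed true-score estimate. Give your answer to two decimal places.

69.81

Spearman-Brown: ρ = 2r/(1 + r) = 2(0.69)/(1 + 0.69) = 1.380/1.69 = 0.8166 → 0.82
Weight the observed score by reliability and the mean by (1 − reliability): T̂ = 0.82·63.1 + 0.18·100.4 = 51.742 + 18.072 = 69.814.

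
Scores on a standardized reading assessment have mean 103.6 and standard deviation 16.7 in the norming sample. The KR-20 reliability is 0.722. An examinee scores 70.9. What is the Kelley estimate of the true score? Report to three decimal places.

Weight the observed score by reliability and the mean by (1 − reliability): T̂ = 0.722·70.9 + 0.278·103.6 = 51.1898 + 28.8008 = 79.9906.

79.991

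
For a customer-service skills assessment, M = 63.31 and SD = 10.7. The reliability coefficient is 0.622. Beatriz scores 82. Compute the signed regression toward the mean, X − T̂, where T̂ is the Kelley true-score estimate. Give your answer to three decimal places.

Weight the observed score by reliability and the mean by (1 − reliability): T̂ = 0.622·82 + 0.378·63.31 = 51.004 + 23.93118 = 74.93518.
X − T̂ = 82 − 74.9352 = 7.0648 → 7.065

7.065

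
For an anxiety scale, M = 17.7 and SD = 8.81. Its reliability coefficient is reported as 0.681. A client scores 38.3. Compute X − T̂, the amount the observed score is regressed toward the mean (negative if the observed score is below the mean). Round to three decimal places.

Kelley's formula gives T̂ = 0.681·38.3 + 0.319·17.7 = 26.0823 + 5.6463 = 31.72860.
X − T̂ = 38.3 − 31.7286 = 6.5714 → 6.571

6.571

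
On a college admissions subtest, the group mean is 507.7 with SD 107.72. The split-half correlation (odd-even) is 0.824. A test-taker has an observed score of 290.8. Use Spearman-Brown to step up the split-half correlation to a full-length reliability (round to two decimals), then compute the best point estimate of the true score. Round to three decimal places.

312.490

Spearman-Brown: ρ = 2r/(1 + r) = 2(0.824)/(1 + 0.824) = 1.6480/1.824 = 0.9035 → 0.90
Kelley's formula gives T̂ = 0.90·290.8 + 0.10·507.7 = 261.720 + 50.770 = 312.4900.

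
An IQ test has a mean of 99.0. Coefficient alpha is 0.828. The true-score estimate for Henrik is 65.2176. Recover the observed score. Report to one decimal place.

T̂ = ρX + (1 − ρ)μ  ⇒  X = (T̂ − (1 − ρ)μ) / ρ
X = (65.2176 − 0.172 × 99.0) / 0.828 = (65.2176 − 17.0280) / 0.828 = 48.1896 / 0.828 = 58.200

58.2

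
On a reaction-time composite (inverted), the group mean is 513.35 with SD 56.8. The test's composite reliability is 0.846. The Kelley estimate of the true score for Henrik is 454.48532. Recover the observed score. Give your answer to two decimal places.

443.77

T̂ = ρX + (1 − ρ)μ  ⇒  X = (T̂ − (1 − ρ)μ) / ρ
X = (454.48532 − 0.154 × 513.35) / 0.846 = (454.48532 − 79.05590) / 0.846 = 375.42942 / 0.846 = 443.7700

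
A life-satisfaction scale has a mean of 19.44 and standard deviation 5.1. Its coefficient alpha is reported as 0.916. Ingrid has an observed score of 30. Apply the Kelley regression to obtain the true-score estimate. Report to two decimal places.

29.11

T̂ = 0.916(30) + 0.084(19.44) = 27.480 + 1.63296 = 29.113 → 29.11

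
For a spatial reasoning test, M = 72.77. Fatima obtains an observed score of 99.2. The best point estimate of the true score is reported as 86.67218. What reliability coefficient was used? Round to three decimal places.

T̂ = ρX + (1 − ρ)μ  ⇒  T̂ − μ = ρ(X − μ)
ρ = (T̂ − μ)/(X − μ) = (86.67218 − 72.77) / (99.2 − 72.77) = 13.90218 / 26.43 = 0.52600

0.526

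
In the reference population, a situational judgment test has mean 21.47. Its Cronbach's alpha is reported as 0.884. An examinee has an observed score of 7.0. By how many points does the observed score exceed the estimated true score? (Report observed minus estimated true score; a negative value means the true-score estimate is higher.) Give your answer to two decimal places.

Kelley's formula gives T̂ = 0.884·7.0 + 0.116·21.47 = 6.1880 + 2.49052 = 8.6785.
X − T̂ = 7.0 − 8.679 = -1.679 → -1.68

-1.68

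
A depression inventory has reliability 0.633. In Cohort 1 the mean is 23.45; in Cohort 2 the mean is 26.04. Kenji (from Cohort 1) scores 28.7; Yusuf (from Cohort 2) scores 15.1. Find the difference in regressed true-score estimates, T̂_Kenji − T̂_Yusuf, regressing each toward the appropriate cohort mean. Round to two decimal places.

T̂_Kenji = 0.633(28.7) + 0.367(23.45) = 26.7733
T̂_Yusuf = 0.633(15.1) + 0.367(26.04) = 19.1150
Difference = 26.7733 − 19.1150 = 7.6583

7.66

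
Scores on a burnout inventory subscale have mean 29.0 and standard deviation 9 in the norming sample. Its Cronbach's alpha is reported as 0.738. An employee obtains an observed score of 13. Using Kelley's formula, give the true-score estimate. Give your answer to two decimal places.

T̂ = 0.738(13) + 0.262(29.0) = 9.594 + 7.5980 = 17.192 → 17.19

17.19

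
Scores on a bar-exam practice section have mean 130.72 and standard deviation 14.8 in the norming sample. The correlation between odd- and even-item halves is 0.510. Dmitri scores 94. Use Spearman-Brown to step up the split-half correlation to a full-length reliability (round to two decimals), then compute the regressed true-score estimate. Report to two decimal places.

Spearman-Brown: ρ = 2r/(1 + r) = 2(0.510)/(1 + 0.510) = 1.0200/1.510 = 0.6755 → 0.68
Regress the observed score toward the mean by the unreliability: T̂ = 0.68·94 + 0.32·130.72 = 63.92 + 41.8304 = 105.750.

105.75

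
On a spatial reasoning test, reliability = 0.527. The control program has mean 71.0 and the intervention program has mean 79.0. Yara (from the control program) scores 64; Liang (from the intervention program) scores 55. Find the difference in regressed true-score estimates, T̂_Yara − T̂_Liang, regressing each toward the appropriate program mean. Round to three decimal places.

0.959

T̂_Yara = 0.527(64) + 0.473(71.0) = 67.31100
T̂_Liang = 0.527(55) + 0.473(79.0) = 66.35200
Difference = 67.31100 − 66.35200 = 0.95900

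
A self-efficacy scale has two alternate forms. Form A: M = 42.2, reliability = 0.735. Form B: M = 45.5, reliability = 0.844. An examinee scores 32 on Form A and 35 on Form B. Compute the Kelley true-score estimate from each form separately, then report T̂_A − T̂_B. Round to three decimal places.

-1.935

T̂_A = 0.735(32) + 0.265(42.2) = 34.70300
T̂_B = 0.844(35) + 0.156(45.5) = 36.63800
T̂_A − T̂_B = -1.93500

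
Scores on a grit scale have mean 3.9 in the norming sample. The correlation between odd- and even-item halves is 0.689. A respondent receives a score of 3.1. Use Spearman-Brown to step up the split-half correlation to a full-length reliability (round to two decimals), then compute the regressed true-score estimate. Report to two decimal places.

Spearman-Brown: ρ = 2r/(1 + r) = 2(0.689)/(1 + 0.689) = 1.3780/1.689 = 0.8159 → 0.82
T̂ = 0.82(3.1) + 0.18(3.9) = 2.542 + 0.702 = 3.244 → 3.24

3.24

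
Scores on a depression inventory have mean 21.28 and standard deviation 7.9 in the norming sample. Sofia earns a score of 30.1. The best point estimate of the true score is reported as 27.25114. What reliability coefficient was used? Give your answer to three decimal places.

T̂ = ρX + (1 − ρ)μ  ⇒  T̂ − μ = ρ(X − μ)
ρ = (T̂ − μ)/(X − μ) = (27.25114 − 21.28) / (30.1 − 21.28) = 5.97114 / 8.82 = 0.67700

0.677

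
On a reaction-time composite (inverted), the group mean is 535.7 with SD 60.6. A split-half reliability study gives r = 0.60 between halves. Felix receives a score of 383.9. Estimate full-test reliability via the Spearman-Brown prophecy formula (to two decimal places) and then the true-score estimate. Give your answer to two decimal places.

Spearman-Brown: ρ = 2r/(1 + r) = 2(0.60)/(1 + 0.60) = 1.200/1.60 = 0.7500 → 0.75
T̂ = 0.75(383.9) + 0.25(535.7) = 287.925 + 133.925 = 421.850 → 421.85

421.85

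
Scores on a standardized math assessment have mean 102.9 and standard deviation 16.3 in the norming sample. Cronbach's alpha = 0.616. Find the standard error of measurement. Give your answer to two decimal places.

SEM = SD · √(1 − ρ) = 16.3 × √0.384 = 16.3 × 0.6197 = 10.101

10.10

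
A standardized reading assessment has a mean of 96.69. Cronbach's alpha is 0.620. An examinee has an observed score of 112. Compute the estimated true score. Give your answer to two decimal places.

T̂ = 0.620(112) + 0.380(96.69) = 69.440 + 36.74220 = 106.182 → 106.18

106.18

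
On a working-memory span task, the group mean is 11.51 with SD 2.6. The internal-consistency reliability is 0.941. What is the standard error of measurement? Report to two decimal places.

0.63

SEM = SD · √(1 − ρ) = 2.6 × √0.059 = 2.6 × 0.2429 = 0.632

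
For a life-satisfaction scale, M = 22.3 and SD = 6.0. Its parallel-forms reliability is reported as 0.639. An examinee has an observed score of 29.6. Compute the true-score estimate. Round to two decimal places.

T̂ = 0.639(29.6) + 0.361(22.3) = 18.9144 + 8.0503 = 26.965 → 26.96

26.96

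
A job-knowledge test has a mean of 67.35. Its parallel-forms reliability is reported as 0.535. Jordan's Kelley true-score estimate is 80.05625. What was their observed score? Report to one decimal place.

91.1

T̂ = ρX + (1 − ρ)μ  ⇒  X = (T̂ − (1 − ρ)μ) / ρ
X = (80.05625 − 0.465 × 67.35) / 0.535 = (80.05625 − 31.31775) / 0.535 = 48.73850 / 0.535 = 91.100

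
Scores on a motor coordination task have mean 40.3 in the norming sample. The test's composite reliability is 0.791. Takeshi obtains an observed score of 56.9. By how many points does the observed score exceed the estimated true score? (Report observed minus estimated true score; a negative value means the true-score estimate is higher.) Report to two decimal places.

3.47

T̂ = ρX + (1 − ρ)μ
  = 0.791 × 56.9 + 0.209 × 40.3
  = 45.0079 + 8.4227
  = 53.4306
  ≈ 53.431
X − T̂ = 56.9 − 53.431 = 3.469 → 3.47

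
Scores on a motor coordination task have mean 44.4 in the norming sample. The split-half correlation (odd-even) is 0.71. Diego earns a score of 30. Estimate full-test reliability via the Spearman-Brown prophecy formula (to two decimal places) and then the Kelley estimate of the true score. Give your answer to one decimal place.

Spearman-Brown: ρ = 2r/(1 + r) = 2(0.71)/(1 + 0.71) = 1.420/1.71 = 0.8304 → 0.83
T̂ = ρX + (1 − ρ)μ
  = 0.83 × 30 + 0.17 × 44.4
  = 24.90 + 7.548
  = 32.45
  ≈ 32.4

32.4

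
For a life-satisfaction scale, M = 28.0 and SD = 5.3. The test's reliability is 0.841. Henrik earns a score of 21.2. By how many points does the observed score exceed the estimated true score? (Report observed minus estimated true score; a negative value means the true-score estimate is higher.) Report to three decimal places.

T̂ = ρX + (1 − ρ)μ
  = 0.841 × 21.2 + 0.159 × 28.0
  = 17.8292 + 4.4520
  = 22.28120
  ≈ 22.2812
X − T̂ = 21.2 − 22.2812 = -1.0812 → -1.081

-1.081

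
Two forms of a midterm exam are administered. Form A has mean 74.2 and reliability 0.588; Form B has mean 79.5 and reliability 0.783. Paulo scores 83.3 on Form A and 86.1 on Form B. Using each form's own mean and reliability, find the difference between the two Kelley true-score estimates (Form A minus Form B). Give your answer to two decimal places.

-5.12

T̂_A = 0.588(83.3) + 0.412(74.2) = 79.5508
T̂_B = 0.783(86.1) + 0.217(79.5) = 84.6678
T̂_A − T̂_B = -5.1170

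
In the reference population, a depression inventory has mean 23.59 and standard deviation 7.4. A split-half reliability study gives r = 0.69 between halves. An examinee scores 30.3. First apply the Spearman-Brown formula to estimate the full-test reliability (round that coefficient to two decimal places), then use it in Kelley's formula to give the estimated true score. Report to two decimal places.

29.09

Spearman-Brown: ρ = 2r/(1 + r) = 2(0.69)/(1 + 0.69) = 1.380/1.69 = 0.8166 → 0.82
T̂ = ρX + (1 − ρ)μ
  = 0.82 × 30.3 + 0.18 × 23.59
  = 24.846 + 4.2462
  = 29.092
  ≈ 29.09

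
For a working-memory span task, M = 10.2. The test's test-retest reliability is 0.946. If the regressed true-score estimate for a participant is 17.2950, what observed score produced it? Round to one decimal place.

T̂ = ρX + (1 − ρ)μ  ⇒  X = (T̂ − (1 − ρ)μ) / ρ
X = (17.2950 − 0.054 × 10.2) / 0.946 = (17.2950 − 0.5508) / 0.946 = 16.7442 / 0.946 = 17.700

17.7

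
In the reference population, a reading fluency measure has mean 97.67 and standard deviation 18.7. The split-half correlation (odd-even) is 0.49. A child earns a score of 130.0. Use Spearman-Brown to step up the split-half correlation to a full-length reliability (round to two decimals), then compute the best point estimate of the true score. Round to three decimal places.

119.008

Spearman-Brown: ρ = 2r/(1 + r) = 2(0.49)/(1 + 0.49) = 0.980/1.49 = 0.6577 → 0.66
T̂ = 0.66(130.0) + 0.34(97.67) = 85.800 + 33.2078 = 119.0078 → 119.008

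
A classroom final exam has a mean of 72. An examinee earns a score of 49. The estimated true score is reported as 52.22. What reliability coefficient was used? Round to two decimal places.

T̂ = ρX + (1 − ρ)μ  ⇒  T̂ − μ = ρ(X − μ)
ρ = (T̂ − μ)/(X − μ) = (52.22 − 72) / (49 − 72) = -19.78 / -23.0 = 0.8600

0.86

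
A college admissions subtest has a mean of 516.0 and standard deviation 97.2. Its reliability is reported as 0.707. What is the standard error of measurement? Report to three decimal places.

52.614

SEM = SD · √(1 − ρ) = 97.2 × √0.293 = 97.2 × 0.5413 = 52.6138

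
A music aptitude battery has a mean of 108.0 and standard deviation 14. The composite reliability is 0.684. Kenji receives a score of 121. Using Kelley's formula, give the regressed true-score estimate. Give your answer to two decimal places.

T̂ = ρX + (1 − ρ)μ
  = 0.684 × 121 + 0.316 × 108.0
  = 82.764 + 34.1280
  = 116.892
  ≈ 116.89

116.89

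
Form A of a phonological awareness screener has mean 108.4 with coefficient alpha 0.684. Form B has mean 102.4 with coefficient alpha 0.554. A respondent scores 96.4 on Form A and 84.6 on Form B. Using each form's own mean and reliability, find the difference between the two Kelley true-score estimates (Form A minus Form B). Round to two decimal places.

7.65

T̂_A = 0.684(96.4) + 0.316(108.4) = 100.1920
T̂_B = 0.554(84.6) + 0.446(102.4) = 92.5388
T̂_A − T̂_B = 7.6532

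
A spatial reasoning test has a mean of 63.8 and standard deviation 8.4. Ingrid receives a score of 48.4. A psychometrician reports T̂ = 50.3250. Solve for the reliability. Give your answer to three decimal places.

0.875

T̂ = ρX + (1 − ρ)μ  ⇒  T̂ − μ = ρ(X − μ)
ρ = (T̂ − μ)/(X − μ) = (50.3250 − 63.8) / (48.4 − 63.8) = -13.4750 / -15.4 = 0.87500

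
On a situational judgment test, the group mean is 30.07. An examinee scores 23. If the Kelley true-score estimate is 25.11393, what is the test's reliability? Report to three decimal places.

T̂ = ρX + (1 − ρ)μ  ⇒  T̂ − μ = ρ(X − μ)
ρ = (T̂ − μ)/(X − μ) = (25.11393 − 30.07) / (23 − 30.07) = -4.95607 / -7.07 = 0.70100

0.701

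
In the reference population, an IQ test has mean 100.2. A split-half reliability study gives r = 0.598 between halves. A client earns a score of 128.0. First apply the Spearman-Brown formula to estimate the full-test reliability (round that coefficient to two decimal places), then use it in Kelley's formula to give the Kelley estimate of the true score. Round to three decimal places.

Spearman-Brown: ρ = 2r/(1 + r) = 2(0.598)/(1 + 0.598) = 1.1960/1.598 = 0.7484 → 0.75
T̂ = 0.75(128.0) + 0.25(100.2) = 96.000 + 25.050 = 121.0500 → 121.050

121.050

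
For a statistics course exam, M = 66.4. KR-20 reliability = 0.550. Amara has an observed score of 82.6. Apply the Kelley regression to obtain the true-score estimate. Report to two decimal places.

T̂ = ρX + (1 − ρ)μ
  = 0.550 × 82.6 + 0.450 × 66.4
  = 45.4300 + 29.8800
  = 75.310
  ≈ 75.31

75.31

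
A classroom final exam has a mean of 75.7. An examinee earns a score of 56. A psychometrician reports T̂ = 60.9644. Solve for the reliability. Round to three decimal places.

T̂ = ρX + (1 − ρ)μ  ⇒  T̂ − μ = ρ(X − μ)
ρ = (T̂ − μ)/(X − μ) = (60.9644 − 75.7) / (56 − 75.7) = -14.7356 / -19.7 = 0.74800

0.748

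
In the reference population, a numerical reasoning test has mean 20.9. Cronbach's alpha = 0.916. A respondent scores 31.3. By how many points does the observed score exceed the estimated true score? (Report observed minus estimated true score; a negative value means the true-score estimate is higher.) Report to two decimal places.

0.87

Weight the observed score by reliability and the mean by (1 − reliability): T̂ = 0.916·31.3 + 0.084·20.9 = 28.6708 + 1.7556 = 30.4264.
X − T̂ = 31.3 − 30.426 = 0.874 → 0.87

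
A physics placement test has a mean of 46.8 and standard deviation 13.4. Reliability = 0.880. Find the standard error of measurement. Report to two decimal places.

SEM = SD · √(1 − ρ) = 13.4 × √0.120 = 13.4 × 0.3464 = 4.642

4.64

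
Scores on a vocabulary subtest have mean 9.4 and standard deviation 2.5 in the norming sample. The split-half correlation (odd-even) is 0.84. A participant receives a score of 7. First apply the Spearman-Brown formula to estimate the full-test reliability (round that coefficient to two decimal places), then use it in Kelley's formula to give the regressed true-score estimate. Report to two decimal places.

7.22

Spearman-Brown: ρ = 2r/(1 + r) = 2(0.84)/(1 + 0.84) = 1.680/1.84 = 0.9130 → 0.91
T̂ = 0.91(7) + 0.09(9.4) = 6.37 + 0.846 = 7.216 → 7.22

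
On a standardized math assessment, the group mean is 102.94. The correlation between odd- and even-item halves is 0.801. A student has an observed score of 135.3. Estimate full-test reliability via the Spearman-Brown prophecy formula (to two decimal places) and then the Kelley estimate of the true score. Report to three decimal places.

131.740

Spearman-Brown: ρ = 2r/(1 + r) = 2(0.801)/(1 + 0.801) = 1.6020/1.801 = 0.8895 → 0.89
T̂ = 0.89(135.3) + 0.11(102.94) = 120.417 + 11.3234 = 131.7404 → 131.740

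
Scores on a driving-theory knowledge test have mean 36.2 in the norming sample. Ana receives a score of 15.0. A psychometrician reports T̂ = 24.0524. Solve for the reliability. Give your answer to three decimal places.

T̂ = ρX + (1 − ρ)μ  ⇒  T̂ − μ = ρ(X − μ)
ρ = (T̂ − μ)/(X − μ) = (24.0524 − 36.2) / (15.0 − 36.2) = -12.1476 / -21.2 = 0.57300

0.573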